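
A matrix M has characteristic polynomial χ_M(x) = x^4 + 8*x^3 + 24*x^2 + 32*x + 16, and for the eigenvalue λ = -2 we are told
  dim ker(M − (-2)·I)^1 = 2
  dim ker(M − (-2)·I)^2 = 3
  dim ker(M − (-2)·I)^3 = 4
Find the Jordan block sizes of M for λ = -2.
Block sizes for λ = -2: [3, 1]

From the dimensions of kernels of powers, the number of Jordan blocks of size at least j is d_j − d_{j−1} where d_j = dim ker(N^j) (with d_0 = 0). Computing the differences gives [2, 1, 1].
The number of blocks of size exactly k is (#blocks of size ≥ k) − (#blocks of size ≥ k + 1), so the partition is: 1 block(s) of size 1, 1 block(s) of size 3.
In nonincreasing order the block sizes are [3, 1].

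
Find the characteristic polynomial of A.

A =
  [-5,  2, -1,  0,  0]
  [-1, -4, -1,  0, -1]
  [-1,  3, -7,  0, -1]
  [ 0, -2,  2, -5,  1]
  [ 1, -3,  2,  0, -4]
x^5 + 25*x^4 + 250*x^3 + 1250*x^2 + 3125*x + 3125

Expanding det(x·I − A) (e.g. by cofactor expansion or by noting that A is similar to its Jordan form J, which has the same characteristic polynomial as A) gives
  χ_A(x) = x^5 + 25*x^4 + 250*x^3 + 1250*x^2 + 3125*x + 3125
which factors as (x + 5)^5. The eigenvalues (with algebraic multiplicities) are λ = -5 with multiplicity 5.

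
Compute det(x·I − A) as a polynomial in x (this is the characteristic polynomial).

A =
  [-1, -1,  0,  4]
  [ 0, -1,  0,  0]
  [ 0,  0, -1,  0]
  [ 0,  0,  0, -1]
x^4 + 4*x^3 + 6*x^2 + 4*x + 1

Expanding det(x·I − A) (e.g. by cofactor expansion or by noting that A is similar to its Jordan form J, which has the same characteristic polynomial as A) gives
  χ_A(x) = x^4 + 4*x^3 + 6*x^2 + 4*x + 1
which factors as (x + 1)^4. The eigenvalues (with algebraic multiplicities) are λ = -1 with multiplicity 4.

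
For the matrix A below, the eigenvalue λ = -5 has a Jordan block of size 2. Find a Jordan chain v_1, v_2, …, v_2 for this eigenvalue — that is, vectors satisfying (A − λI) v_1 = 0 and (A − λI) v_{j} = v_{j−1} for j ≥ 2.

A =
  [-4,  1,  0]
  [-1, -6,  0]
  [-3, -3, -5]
A Jordan chain for λ = -5 of length 2:
v_1 = (1, -1, -3)ᵀ
v_2 = (1, 0, 0)ᵀ

Let N = A − (-5)·I. We want v_2 with N^2 v_2 = 0 but N^1 v_2 ≠ 0; then v_{j-1} := N · v_j for j = 2, …, 2.

Pick v_2 = (1, 0, 0)ᵀ.
Then v_1 = N · v_2 = (1, -1, -3)ᵀ.

Sanity check: (A − (-5)·I) v_1 = (0, 0, 0)ᵀ = 0. ✓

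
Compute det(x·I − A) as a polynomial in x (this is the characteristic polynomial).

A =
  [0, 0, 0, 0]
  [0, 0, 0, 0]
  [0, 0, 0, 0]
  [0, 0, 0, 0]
x^4

Expanding det(x·I − A) (e.g. by cofactor expansion or by noting that A is similar to its Jordan form J, which has the same characteristic polynomial as A) gives
  χ_A(x) = x^4
which factors as x^4. The eigenvalues (with algebraic multiplicities) are λ = 0 with multiplicity 4.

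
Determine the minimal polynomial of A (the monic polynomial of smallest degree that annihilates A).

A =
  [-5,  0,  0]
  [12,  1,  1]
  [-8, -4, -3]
x^3 + 7*x^2 + 11*x + 5

The characteristic polynomial is χ_A(x) = (x + 1)^2*(x + 5), so the eigenvalues are known. The minimal polynomial is
  m_A(x) = Π_λ (x − λ)^{k_λ}
where k_λ is the size of the *largest* Jordan block for λ (equivalently, the smallest k with (A − λI)^k v = 0 for every generalised eigenvector v of λ).

  λ = -5: largest Jordan block has size 1, contributing (x + 5)
  λ = -1: largest Jordan block has size 2, contributing (x + 1)^2

So m_A(x) = (x + 1)^2*(x + 5) = x^3 + 7*x^2 + 11*x + 5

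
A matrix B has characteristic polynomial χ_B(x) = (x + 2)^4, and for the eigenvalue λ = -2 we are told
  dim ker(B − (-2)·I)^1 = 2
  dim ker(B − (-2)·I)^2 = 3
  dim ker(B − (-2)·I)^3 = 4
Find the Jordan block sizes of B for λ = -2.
Block sizes for λ = -2: [3, 1]

From the dimensions of kernels of powers, the number of Jordan blocks of size at least j is d_j − d_{j−1} where d_j = dim ker(N^j) (with d_0 = 0). Computing the differences gives [2, 1, 1].
The number of blocks of size exactly k is (#blocks of size ≥ k) − (#blocks of size ≥ k + 1), so the partition is: 1 block(s) of size 1, 1 block(s) of size 3.
In nonincreasing order the block sizes are [3, 1].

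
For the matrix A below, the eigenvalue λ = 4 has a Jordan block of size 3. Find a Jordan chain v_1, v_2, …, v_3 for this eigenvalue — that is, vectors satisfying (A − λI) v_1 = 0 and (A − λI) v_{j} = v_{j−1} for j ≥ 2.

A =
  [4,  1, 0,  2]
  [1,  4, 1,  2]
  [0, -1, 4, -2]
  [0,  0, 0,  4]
A Jordan chain for λ = 4 of length 3:
v_1 = (1, 0, -1, 0)ᵀ
v_2 = (0, 1, 0, 0)ᵀ
v_3 = (1, 0, 0, 0)ᵀ

Let N = A − (4)·I. We want v_3 with N^3 v_3 = 0 but N^2 v_3 ≠ 0; then v_{j-1} := N · v_j for j = 3, …, 2.

Pick v_3 = (1, 0, 0, 0)ᵀ.
Then v_2 = N · v_3 = (0, 1, 0, 0)ᵀ.
Then v_1 = N · v_2 = (1, 0, -1, 0)ᵀ.

Sanity check: (A − (4)·I) v_1 = (0, 0, 0, 0)ᵀ = 0. ✓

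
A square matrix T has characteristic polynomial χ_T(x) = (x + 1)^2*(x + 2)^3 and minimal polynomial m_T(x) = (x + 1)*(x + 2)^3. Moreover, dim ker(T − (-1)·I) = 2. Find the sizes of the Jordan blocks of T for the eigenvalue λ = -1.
Block sizes for λ = -1: [1, 1]

Step 1 — from the characteristic polynomial, algebraic multiplicity of λ = -1 is 2. From dim ker(T − (-1)·I) = 2, there are exactly 2 Jordan blocks for λ = -1.
Step 2 — from the minimal polynomial, the factor (x + 1) tells us the largest block for λ = -1 has size 1.
Step 3 — with total size 2, 2 blocks, and largest block 1, the block sizes (in nonincreasing order) are [1, 1].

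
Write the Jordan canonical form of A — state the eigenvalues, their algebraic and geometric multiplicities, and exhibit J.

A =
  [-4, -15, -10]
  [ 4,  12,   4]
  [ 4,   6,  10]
J_2(6) ⊕ J_1(6)

The characteristic polynomial is
  det(x·I − A) = x^3 - 18*x^2 + 108*x - 216 = (x - 6)^3

Eigenvalues and multiplicities (the geometric multiplicity of λ is n − rank(A − λI), which equals the number of Jordan blocks for λ):
  λ = 6: algebraic multiplicity = 3, geometric multiplicity = 2

Determining the block sizes for each eigenvalue:
  λ = 6: 2 blocks summing to 3 forces exactly one block of size 2 and the rest size 1 → block sizes [2, 1]

Assembling the blocks gives a Jordan form
J =
  [6, 1, 0]
  [0, 6, 0]
  [0, 0, 6]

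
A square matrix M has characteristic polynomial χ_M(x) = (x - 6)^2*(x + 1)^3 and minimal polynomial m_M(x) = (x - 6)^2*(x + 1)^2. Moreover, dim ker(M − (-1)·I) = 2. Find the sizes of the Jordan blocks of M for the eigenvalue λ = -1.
Block sizes for λ = -1: [2, 1]

Step 1 — from the characteristic polynomial, algebraic multiplicity of λ = -1 is 3. From dim ker(M − (-1)·I) = 2, there are exactly 2 Jordan blocks for λ = -1.
Step 2 — from the minimal polynomial, the factor (x + 1)^2 tells us the largest block for λ = -1 has size 2.
Step 3 — with total size 3, 2 blocks, and largest block 2, the block sizes (in nonincreasing order) are [2, 1].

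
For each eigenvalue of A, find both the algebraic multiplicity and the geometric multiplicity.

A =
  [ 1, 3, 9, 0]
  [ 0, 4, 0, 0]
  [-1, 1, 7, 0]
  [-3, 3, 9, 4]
λ = 4: alg = 4, geom = 3

Step 1 — factor the characteristic polynomial to read off the algebraic multiplicities:
  χ_A(x) = (x - 4)^4

Step 2 — compute geometric multiplicities via the rank-nullity identity g(λ) = n − rank(A − λI):
  rank(A − (4)·I) = 1, so dim ker(A − (4)·I) = n − 1 = 3

Summary:
  λ = 4: algebraic multiplicity = 4, geometric multiplicity = 3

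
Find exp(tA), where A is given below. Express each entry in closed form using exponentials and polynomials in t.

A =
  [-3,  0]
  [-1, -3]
e^{tA} =
  [exp(-3*t), 0]
  [-t*exp(-3*t), exp(-3*t)]

Strategy: write A = P · J · P⁻¹ where J is a Jordan canonical form, so e^{tA} = P · e^{tJ} · P⁻¹, and e^{tJ} can be computed block-by-block.

A has Jordan form
J =
  [-3,  1]
  [ 0, -3]
(up to reordering of blocks).

Per-block formulas:
  For a 2×2 Jordan block J_2(-3): exp(t · J_2(-3)) = e^(-3t)·(I + t·N), where N is the 2×2 nilpotent shift.

After assembling e^{tJ} and conjugating by P, we get:

e^{tA} =
  [exp(-3*t), 0]
  [-t*exp(-3*t), exp(-3*t)]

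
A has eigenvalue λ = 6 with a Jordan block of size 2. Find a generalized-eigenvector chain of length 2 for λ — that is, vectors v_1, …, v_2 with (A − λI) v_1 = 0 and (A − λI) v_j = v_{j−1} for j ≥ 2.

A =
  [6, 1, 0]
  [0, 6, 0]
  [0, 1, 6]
A Jordan chain for λ = 6 of length 2:
v_1 = (1, 0, 1)ᵀ
v_2 = (0, 1, 0)ᵀ

Let N = A − (6)·I. We want v_2 with N^2 v_2 = 0 but N^1 v_2 ≠ 0; then v_{j-1} := N · v_j for j = 2, …, 2.

Pick v_2 = (0, 1, 0)ᵀ.
Then v_1 = N · v_2 = (1, 0, 1)ᵀ.

Sanity check: (A − (6)·I) v_1 = (0, 0, 0)ᵀ = 0. ✓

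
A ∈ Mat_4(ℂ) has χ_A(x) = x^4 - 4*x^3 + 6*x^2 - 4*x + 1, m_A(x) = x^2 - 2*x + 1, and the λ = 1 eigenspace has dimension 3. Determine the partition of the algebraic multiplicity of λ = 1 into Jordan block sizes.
Block sizes for λ = 1: [2, 1, 1]

Step 1 — from the characteristic polynomial, algebraic multiplicity of λ = 1 is 4. From dim ker(A − (1)·I) = 3, there are exactly 3 Jordan blocks for λ = 1.
Step 2 — from the minimal polynomial, the factor (x − 1)^2 tells us the largest block for λ = 1 has size 2.
Step 3 — with total size 4, 3 blocks, and largest block 2, the block sizes (in nonincreasing order) are [2, 1, 1].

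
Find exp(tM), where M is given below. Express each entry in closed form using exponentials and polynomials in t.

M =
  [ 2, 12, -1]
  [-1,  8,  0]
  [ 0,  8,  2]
e^{tM} =
  [-4*t^2*exp(4*t) - 2*t*exp(4*t) + exp(4*t), 8*t^2*exp(4*t) + 12*t*exp(4*t), 2*t^2*exp(4*t) - t*exp(4*t)]
  [-t^2*exp(4*t) - t*exp(4*t), 2*t^2*exp(4*t) + 4*t*exp(4*t) + exp(4*t), t^2*exp(4*t)/2]
  [-4*t^2*exp(4*t), 8*t^2*exp(4*t) + 8*t*exp(4*t), 2*t^2*exp(4*t) - 2*t*exp(4*t) + exp(4*t)]

Strategy: write M = P · J · P⁻¹ where J is a Jordan canonical form, so e^{tM} = P · e^{tJ} · P⁻¹, and e^{tJ} can be computed block-by-block.

M has Jordan form
J =
  [4, 1, 0]
  [0, 4, 1]
  [0, 0, 4]
(up to reordering of blocks).

Per-block formulas:
  For a 3×3 Jordan block J_3(4): exp(t · J_3(4)) = e^(4t)·(I + t·N + (t^2/2)·N^2), where N is the 3×3 nilpotent shift.

After assembling e^{tJ} and conjugating by P, we get:

e^{tM} =
  [-4*t^2*exp(4*t) - 2*t*exp(4*t) + exp(4*t), 8*t^2*exp(4*t) + 12*t*exp(4*t), 2*t^2*exp(4*t) - t*exp(4*t)]
  [-t^2*exp(4*t) - t*exp(4*t), 2*t^2*exp(4*t) + 4*t*exp(4*t) + exp(4*t), t^2*exp(4*t)/2]
  [-4*t^2*exp(4*t), 8*t^2*exp(4*t) + 8*t*exp(4*t), 2*t^2*exp(4*t) - 2*t*exp(4*t) + exp(4*t)]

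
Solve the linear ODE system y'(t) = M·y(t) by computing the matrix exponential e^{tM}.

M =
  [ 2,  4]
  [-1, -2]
e^{tM} =
  [2*t + 1, 4*t]
  [-t, 1 - 2*t]

Strategy: write M = P · J · P⁻¹ where J is a Jordan canonical form, so e^{tM} = P · e^{tJ} · P⁻¹, and e^{tJ} can be computed block-by-block.

M has Jordan form
J =
  [0, 1]
  [0, 0]
(up to reordering of blocks).

Per-block formulas:
  For a 2×2 Jordan block J_2(0): exp(t · J_2(0)) = e^(0t)·(I + t·N), where N is the 2×2 nilpotent shift.

After assembling e^{tJ} and conjugating by P, we get:

e^{tM} =
  [2*t + 1, 4*t]
  [-t, 1 - 2*t]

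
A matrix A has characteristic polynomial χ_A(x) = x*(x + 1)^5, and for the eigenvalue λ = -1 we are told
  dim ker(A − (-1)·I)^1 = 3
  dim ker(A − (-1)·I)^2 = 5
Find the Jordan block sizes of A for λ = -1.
Block sizes for λ = -1: [2, 2, 1]

From the dimensions of kernels of powers, the number of Jordan blocks of size at least j is d_j − d_{j−1} where d_j = dim ker(N^j) (with d_0 = 0). Computing the differences gives [3, 2].
The number of blocks of size exactly k is (#blocks of size ≥ k) − (#blocks of size ≥ k + 1), so the partition is: 1 block(s) of size 1, 2 block(s) of size 2.
In nonincreasing order the block sizes are [2, 2, 1].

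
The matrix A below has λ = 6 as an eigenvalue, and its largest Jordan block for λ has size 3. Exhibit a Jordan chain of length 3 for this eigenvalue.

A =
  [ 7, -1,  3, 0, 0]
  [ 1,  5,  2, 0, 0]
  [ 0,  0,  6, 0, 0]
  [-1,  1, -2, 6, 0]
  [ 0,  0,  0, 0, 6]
A Jordan chain for λ = 6 of length 3:
v_1 = (1, 1, 0, -1, 0)ᵀ
v_2 = (3, 2, 0, -2, 0)ᵀ
v_3 = (0, 0, 1, 0, 0)ᵀ

Let N = A − (6)·I. We want v_3 with N^3 v_3 = 0 but N^2 v_3 ≠ 0; then v_{j-1} := N · v_j for j = 3, …, 2.

Pick v_3 = (0, 0, 1, 0, 0)ᵀ.
Then v_2 = N · v_3 = (3, 2, 0, -2, 0)ᵀ.
Then v_1 = N · v_2 = (1, 1, 0, -1, 0)ᵀ.

Sanity check: (A − (6)·I) v_1 = (0, 0, 0, 0, 0)ᵀ = 0. ✓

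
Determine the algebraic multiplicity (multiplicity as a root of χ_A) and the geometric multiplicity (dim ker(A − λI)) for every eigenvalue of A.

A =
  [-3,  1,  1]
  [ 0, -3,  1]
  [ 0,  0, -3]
λ = -3: alg = 3, geom = 1

Step 1 — factor the characteristic polynomial to read off the algebraic multiplicities:
  χ_A(x) = (x + 3)^3

Step 2 — compute geometric multiplicities via the rank-nullity identity g(λ) = n − rank(A − λI):
  rank(A − (-3)·I) = 2, so dim ker(A − (-3)·I) = n − 2 = 1

Summary:
  λ = -3: algebraic multiplicity = 3, geometric multiplicity = 1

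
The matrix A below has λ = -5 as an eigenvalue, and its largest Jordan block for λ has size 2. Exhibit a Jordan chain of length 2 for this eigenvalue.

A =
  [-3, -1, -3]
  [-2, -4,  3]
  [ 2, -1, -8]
A Jordan chain for λ = -5 of length 2:
v_1 = (2, -2, 2)ᵀ
v_2 = (1, 0, 0)ᵀ

Let N = A − (-5)·I. We want v_2 with N^2 v_2 = 0 but N^1 v_2 ≠ 0; then v_{j-1} := N · v_j for j = 2, …, 2.

Pick v_2 = (1, 0, 0)ᵀ.
Then v_1 = N · v_2 = (2, -2, 2)ᵀ.

Sanity check: (A − (-5)·I) v_1 = (0, 0, 0)ᵀ = 0. ✓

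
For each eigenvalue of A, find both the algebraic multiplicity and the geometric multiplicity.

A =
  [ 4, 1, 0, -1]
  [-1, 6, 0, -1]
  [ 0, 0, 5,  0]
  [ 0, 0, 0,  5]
λ = 5: alg = 4, geom = 3

Step 1 — factor the characteristic polynomial to read off the algebraic multiplicities:
  χ_A(x) = (x - 5)^4

Step 2 — compute geometric multiplicities via the rank-nullity identity g(λ) = n − rank(A − λI):
  rank(A − (5)·I) = 1, so dim ker(A − (5)·I) = n − 1 = 3

Summary:
  λ = 5: algebraic multiplicity = 4, geometric multiplicity = 3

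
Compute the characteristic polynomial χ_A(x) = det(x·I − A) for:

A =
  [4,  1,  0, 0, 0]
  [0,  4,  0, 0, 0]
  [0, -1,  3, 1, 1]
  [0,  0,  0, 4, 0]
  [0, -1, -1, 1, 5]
x^5 - 20*x^4 + 160*x^3 - 640*x^2 + 1280*x - 1024

Expanding det(x·I − A) (e.g. by cofactor expansion or by noting that A is similar to its Jordan form J, which has the same characteristic polynomial as A) gives
  χ_A(x) = x^5 - 20*x^4 + 160*x^3 - 640*x^2 + 1280*x - 1024
which factors as (x - 4)^5. The eigenvalues (with algebraic multiplicities) are λ = 4 with multiplicity 5.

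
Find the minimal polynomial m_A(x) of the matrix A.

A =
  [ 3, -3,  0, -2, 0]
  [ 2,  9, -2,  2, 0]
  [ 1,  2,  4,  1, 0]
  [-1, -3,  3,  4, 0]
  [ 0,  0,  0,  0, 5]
x^2 - 10*x + 25

The characteristic polynomial is χ_A(x) = (x - 5)^5, so the eigenvalues are known. The minimal polynomial is
  m_A(x) = Π_λ (x − λ)^{k_λ}
where k_λ is the size of the *largest* Jordan block for λ (equivalently, the smallest k with (A − λI)^k v = 0 for every generalised eigenvector v of λ).

  λ = 5: largest Jordan block has size 2, contributing (x − 5)^2

So m_A(x) = (x - 5)^2 = x^2 - 10*x + 25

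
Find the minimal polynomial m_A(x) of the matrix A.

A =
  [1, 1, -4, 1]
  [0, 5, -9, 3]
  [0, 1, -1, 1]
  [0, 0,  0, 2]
x^3 - 5*x^2 + 8*x - 4

The characteristic polynomial is χ_A(x) = (x - 2)^3*(x - 1), so the eigenvalues are known. The minimal polynomial is
  m_A(x) = Π_λ (x − λ)^{k_λ}
where k_λ is the size of the *largest* Jordan block for λ (equivalently, the smallest k with (A − λI)^k v = 0 for every generalised eigenvector v of λ).

  λ = 1: largest Jordan block has size 1, contributing (x − 1)
  λ = 2: largest Jordan block has size 2, contributing (x − 2)^2

So m_A(x) = (x - 2)^2*(x - 1) = x^3 - 5*x^2 + 8*x - 4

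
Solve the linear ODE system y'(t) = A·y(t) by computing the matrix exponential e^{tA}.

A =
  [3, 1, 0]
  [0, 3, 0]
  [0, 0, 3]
e^{tA} =
  [exp(3*t), t*exp(3*t), 0]
  [0, exp(3*t), 0]
  [0, 0, exp(3*t)]

Strategy: write A = P · J · P⁻¹ where J is a Jordan canonical form, so e^{tA} = P · e^{tJ} · P⁻¹, and e^{tJ} can be computed block-by-block.

A has Jordan form
J =
  [3, 1, 0]
  [0, 3, 0]
  [0, 0, 3]
(up to reordering of blocks).

Per-block formulas:
  For a 2×2 Jordan block J_2(3): exp(t · J_2(3)) = e^(3t)·(I + t·N), where N is the 2×2 nilpotent shift.
  For a 1×1 block at λ = 3: exp(t · [3]) = [e^(3t)].

After assembling e^{tJ} and conjugating by P, we get:

e^{tA} =
  [exp(3*t), t*exp(3*t), 0]
  [0, exp(3*t), 0]
  [0, 0, exp(3*t)]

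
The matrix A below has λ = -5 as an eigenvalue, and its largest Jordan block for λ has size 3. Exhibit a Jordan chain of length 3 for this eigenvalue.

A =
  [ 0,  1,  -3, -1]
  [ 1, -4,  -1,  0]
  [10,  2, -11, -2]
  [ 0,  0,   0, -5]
A Jordan chain for λ = -5 of length 3:
v_1 = (-4, -4, -8, 0)ᵀ
v_2 = (5, 1, 10, 0)ᵀ
v_3 = (1, 0, 0, 0)ᵀ

Let N = A − (-5)·I. We want v_3 with N^3 v_3 = 0 but N^2 v_3 ≠ 0; then v_{j-1} := N · v_j for j = 3, …, 2.

Pick v_3 = (1, 0, 0, 0)ᵀ.
Then v_2 = N · v_3 = (5, 1, 10, 0)ᵀ.
Then v_1 = N · v_2 = (-4, -4, -8, 0)ᵀ.

Sanity check: (A − (-5)·I) v_1 = (0, 0, 0, 0)ᵀ = 0. ✓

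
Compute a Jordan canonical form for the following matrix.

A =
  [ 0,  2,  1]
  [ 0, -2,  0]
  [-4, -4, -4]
J_2(-2) ⊕ J_1(-2)

The characteristic polynomial is
  det(x·I − A) = x^3 + 6*x^2 + 12*x + 8 = (x + 2)^3

Eigenvalues and multiplicities (the geometric multiplicity of λ is n − rank(A − λI), which equals the number of Jordan blocks for λ):
  λ = -2: algebraic multiplicity = 3, geometric multiplicity = 2

Determining the block sizes for each eigenvalue:
  λ = -2: 2 blocks summing to 3 forces exactly one block of size 2 and the rest size 1 → block sizes [2, 1]

Assembling the blocks gives a Jordan form
J =
  [-2,  1,  0]
  [ 0, -2,  0]
  [ 0,  0, -2]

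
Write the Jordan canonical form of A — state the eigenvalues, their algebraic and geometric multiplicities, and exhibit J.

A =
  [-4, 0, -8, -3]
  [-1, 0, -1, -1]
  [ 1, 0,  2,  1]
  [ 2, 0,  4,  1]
J_1(-1) ⊕ J_3(0)

The characteristic polynomial is
  det(x·I − A) = x^4 + x^3 = x^3*(x + 1)

Eigenvalues and multiplicities (the geometric multiplicity of λ is n − rank(A − λI), which equals the number of Jordan blocks for λ):
  λ = -1: algebraic multiplicity = 1, geometric multiplicity = 1
  λ = 0: algebraic multiplicity = 3, geometric multiplicity = 1

Determining the block sizes for each eigenvalue:
  λ = -1: one block (gm = 1), so the single block has size am = 1 → block sizes [1]
  λ = 0: one block (gm = 1), so the single block has size am = 3 → block sizes [3]

Assembling the blocks gives a Jordan form
J =
  [-1, 0, 0, 0]
  [ 0, 0, 1, 0]
  [ 0, 0, 0, 1]
  [ 0, 0, 0, 0]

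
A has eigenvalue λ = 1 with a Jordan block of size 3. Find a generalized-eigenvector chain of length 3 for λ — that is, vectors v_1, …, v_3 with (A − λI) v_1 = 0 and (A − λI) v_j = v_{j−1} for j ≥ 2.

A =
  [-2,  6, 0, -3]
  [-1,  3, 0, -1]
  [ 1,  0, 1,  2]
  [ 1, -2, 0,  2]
A Jordan chain for λ = 1 of length 3:
v_1 = (0, 0, -1, 0)ᵀ
v_2 = (-3, -1, 1, 1)ᵀ
v_3 = (1, 0, 0, 0)ᵀ

Let N = A − (1)·I. We want v_3 with N^3 v_3 = 0 but N^2 v_3 ≠ 0; then v_{j-1} := N · v_j for j = 3, …, 2.

Pick v_3 = (1, 0, 0, 0)ᵀ.
Then v_2 = N · v_3 = (-3, -1, 1, 1)ᵀ.
Then v_1 = N · v_2 = (0, 0, -1, 0)ᵀ.

Sanity check: (A − (1)·I) v_1 = (0, 0, 0, 0)ᵀ = 0. ✓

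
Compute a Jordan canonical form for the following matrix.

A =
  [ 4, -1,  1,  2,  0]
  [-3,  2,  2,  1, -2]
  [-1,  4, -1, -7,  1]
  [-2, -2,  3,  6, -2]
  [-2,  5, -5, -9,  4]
J_3(3) ⊕ J_2(3)

The characteristic polynomial is
  det(x·I − A) = x^5 - 15*x^4 + 90*x^3 - 270*x^2 + 405*x - 243 = (x - 3)^5

Eigenvalues and multiplicities (the geometric multiplicity of λ is n − rank(A − λI), which equals the number of Jordan blocks for λ):
  λ = 3: algebraic multiplicity = 5, geometric multiplicity = 2

Determining the block sizes for each eigenvalue:
  λ = 3: with am = 5 and gm = 2, the partition is not yet determined (e.g. several partitions of 5 into 2 parts exist). Let N = A − (3)·I. Computing rank(N^1) = 3, rank(N^2) = 1, rank(N^3) = 0; the number of blocks of size ≥ j is rank(N^{j−1}) − rank(N^j), giving [2, 2, 1]. So we have 1 block(s) of size 3, 1 block(s) of size 2 → block sizes [3, 2]

Assembling the blocks gives a Jordan form
J =
  [3, 1, 0, 0, 0]
  [0, 3, 1, 0, 0]
  [0, 0, 3, 0, 0]
  [0, 0, 0, 3, 1]
  [0, 0, 0, 0, 3]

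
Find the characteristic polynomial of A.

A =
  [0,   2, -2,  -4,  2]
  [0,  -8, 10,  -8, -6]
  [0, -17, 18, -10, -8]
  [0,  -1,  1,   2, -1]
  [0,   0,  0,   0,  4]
x^5 - 16*x^4 + 96*x^3 - 256*x^2 + 256*x

Expanding det(x·I − A) (e.g. by cofactor expansion or by noting that A is similar to its Jordan form J, which has the same characteristic polynomial as A) gives
  χ_A(x) = x^5 - 16*x^4 + 96*x^3 - 256*x^2 + 256*x
which factors as x*(x - 4)^4. The eigenvalues (with algebraic multiplicities) are λ = 0 with multiplicity 1, λ = 4 with multiplicity 4.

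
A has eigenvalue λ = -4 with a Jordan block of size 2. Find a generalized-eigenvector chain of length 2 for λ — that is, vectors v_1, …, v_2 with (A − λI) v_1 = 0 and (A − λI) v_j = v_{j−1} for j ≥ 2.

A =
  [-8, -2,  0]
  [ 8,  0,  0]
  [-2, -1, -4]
A Jordan chain for λ = -4 of length 2:
v_1 = (-4, 8, -2)ᵀ
v_2 = (1, 0, 0)ᵀ

Let N = A − (-4)·I. We want v_2 with N^2 v_2 = 0 but N^1 v_2 ≠ 0; then v_{j-1} := N · v_j for j = 2, …, 2.

Pick v_2 = (1, 0, 0)ᵀ.
Then v_1 = N · v_2 = (-4, 8, -2)ᵀ.

Sanity check: (A − (-4)·I) v_1 = (0, 0, 0)ᵀ = 0. ✓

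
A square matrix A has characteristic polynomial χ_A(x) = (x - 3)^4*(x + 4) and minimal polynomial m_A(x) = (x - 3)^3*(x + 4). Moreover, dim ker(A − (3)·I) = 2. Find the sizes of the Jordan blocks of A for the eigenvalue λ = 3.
Block sizes for λ = 3: [3, 1]

Step 1 — from the characteristic polynomial, algebraic multiplicity of λ = 3 is 4. From dim ker(A − (3)·I) = 2, there are exactly 2 Jordan blocks for λ = 3.
Step 2 — from the minimal polynomial, the factor (x − 3)^3 tells us the largest block for λ = 3 has size 3.
Step 3 — with total size 4, 2 blocks, and largest block 3, the block sizes (in nonincreasing order) are [3, 1].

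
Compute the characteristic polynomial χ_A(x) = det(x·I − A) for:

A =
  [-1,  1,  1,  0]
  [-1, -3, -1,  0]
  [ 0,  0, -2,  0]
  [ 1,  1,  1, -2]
x^4 + 8*x^3 + 24*x^2 + 32*x + 16

Expanding det(x·I − A) (e.g. by cofactor expansion or by noting that A is similar to its Jordan form J, which has the same characteristic polynomial as A) gives
  χ_A(x) = x^4 + 8*x^3 + 24*x^2 + 32*x + 16
which factors as (x + 2)^4. The eigenvalues (with algebraic multiplicities) are λ = -2 with multiplicity 4.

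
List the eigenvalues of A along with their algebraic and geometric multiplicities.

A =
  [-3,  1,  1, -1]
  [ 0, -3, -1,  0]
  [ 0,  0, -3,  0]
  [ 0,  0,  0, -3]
λ = -3: alg = 4, geom = 2

Step 1 — factor the characteristic polynomial to read off the algebraic multiplicities:
  χ_A(x) = (x + 3)^4

Step 2 — compute geometric multiplicities via the rank-nullity identity g(λ) = n − rank(A − λI):
  rank(A − (-3)·I) = 2, so dim ker(A − (-3)·I) = n − 2 = 2

Summary:
  λ = -3: algebraic multiplicity = 4, geometric multiplicity = 2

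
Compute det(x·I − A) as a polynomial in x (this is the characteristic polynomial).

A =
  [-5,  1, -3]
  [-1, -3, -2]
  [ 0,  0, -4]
x^3 + 12*x^2 + 48*x + 64

Expanding det(x·I − A) (e.g. by cofactor expansion or by noting that A is similar to its Jordan form J, which has the same characteristic polynomial as A) gives
  χ_A(x) = x^3 + 12*x^2 + 48*x + 64
which factors as (x + 4)^3. The eigenvalues (with algebraic multiplicities) are λ = -4 with multiplicity 3.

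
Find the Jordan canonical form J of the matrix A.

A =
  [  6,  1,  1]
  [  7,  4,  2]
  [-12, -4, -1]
J_3(3)

The characteristic polynomial is
  det(x·I − A) = x^3 - 9*x^2 + 27*x - 27 = (x - 3)^3

Eigenvalues and multiplicities (the geometric multiplicity of λ is n − rank(A − λI), which equals the number of Jordan blocks for λ):
  λ = 3: algebraic multiplicity = 3, geometric multiplicity = 1

Determining the block sizes for each eigenvalue:
  λ = 3: one block (gm = 1), so the single block has size am = 3 → block sizes [3]

Assembling the blocks gives a Jordan form
J =
  [3, 1, 0]
  [0, 3, 1]
  [0, 0, 3]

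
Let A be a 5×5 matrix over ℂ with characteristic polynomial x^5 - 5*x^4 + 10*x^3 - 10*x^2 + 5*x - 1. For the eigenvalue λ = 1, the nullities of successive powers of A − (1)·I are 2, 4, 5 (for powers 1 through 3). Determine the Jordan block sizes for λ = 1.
Block sizes for λ = 1: [3, 2]

From the dimensions of kernels of powers, the number of Jordan blocks of size at least j is d_j − d_{j−1} where d_j = dim ker(N^j) (with d_0 = 0). Computing the differences gives [2, 2, 1].
The number of blocks of size exactly k is (#blocks of size ≥ k) − (#blocks of size ≥ k + 1), so the partition is: 1 block(s) of size 2, 1 block(s) of size 3.
In nonincreasing order the block sizes are [3, 2].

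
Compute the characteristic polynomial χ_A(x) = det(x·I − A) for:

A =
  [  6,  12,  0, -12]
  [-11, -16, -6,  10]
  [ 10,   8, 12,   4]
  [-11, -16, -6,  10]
x^4 - 12*x^3 + 36*x^2

Expanding det(x·I − A) (e.g. by cofactor expansion or by noting that A is similar to its Jordan form J, which has the same characteristic polynomial as A) gives
  χ_A(x) = x^4 - 12*x^3 + 36*x^2
which factors as x^2*(x - 6)^2. The eigenvalues (with algebraic multiplicities) are λ = 0 with multiplicity 2, λ = 6 with multiplicity 2.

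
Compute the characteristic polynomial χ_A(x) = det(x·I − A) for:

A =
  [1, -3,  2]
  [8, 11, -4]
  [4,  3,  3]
x^3 - 15*x^2 + 75*x - 125

Expanding det(x·I − A) (e.g. by cofactor expansion or by noting that A is similar to its Jordan form J, which has the same characteristic polynomial as A) gives
  χ_A(x) = x^3 - 15*x^2 + 75*x - 125
which factors as (x - 5)^3. The eigenvalues (with algebraic multiplicities) are λ = 5 with multiplicity 3.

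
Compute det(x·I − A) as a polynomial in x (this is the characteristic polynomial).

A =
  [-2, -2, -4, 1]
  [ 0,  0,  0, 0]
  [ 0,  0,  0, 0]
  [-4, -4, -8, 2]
x^4

Expanding det(x·I − A) (e.g. by cofactor expansion or by noting that A is similar to its Jordan form J, which has the same characteristic polynomial as A) gives
  χ_A(x) = x^4
which factors as x^4. The eigenvalues (with algebraic multiplicities) are λ = 0 with multiplicity 4.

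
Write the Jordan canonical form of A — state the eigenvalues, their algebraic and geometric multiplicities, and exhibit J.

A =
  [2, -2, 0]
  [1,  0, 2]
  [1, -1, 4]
J_3(2)

The characteristic polynomial is
  det(x·I − A) = x^3 - 6*x^2 + 12*x - 8 = (x - 2)^3

Eigenvalues and multiplicities (the geometric multiplicity of λ is n − rank(A − λI), which equals the number of Jordan blocks for λ):
  λ = 2: algebraic multiplicity = 3, geometric multiplicity = 1

Determining the block sizes for each eigenvalue:
  λ = 2: one block (gm = 1), so the single block has size am = 3 → block sizes [3]

Assembling the blocks gives a Jordan form
J =
  [2, 1, 0]
  [0, 2, 1]
  [0, 0, 2]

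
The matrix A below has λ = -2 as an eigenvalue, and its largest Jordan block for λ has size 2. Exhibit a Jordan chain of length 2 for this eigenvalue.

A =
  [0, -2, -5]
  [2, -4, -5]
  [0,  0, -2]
A Jordan chain for λ = -2 of length 2:
v_1 = (2, 2, 0)ᵀ
v_2 = (1, 0, 0)ᵀ

Let N = A − (-2)·I. We want v_2 with N^2 v_2 = 0 but N^1 v_2 ≠ 0; then v_{j-1} := N · v_j for j = 2, …, 2.

Pick v_2 = (1, 0, 0)ᵀ.
Then v_1 = N · v_2 = (2, 2, 0)ᵀ.

Sanity check: (A − (-2)·I) v_1 = (0, 0, 0)ᵀ = 0. ✓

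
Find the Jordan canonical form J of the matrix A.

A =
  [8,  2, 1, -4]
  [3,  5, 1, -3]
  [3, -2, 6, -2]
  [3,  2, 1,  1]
J_3(5) ⊕ J_1(5)

The characteristic polynomial is
  det(x·I − A) = x^4 - 20*x^3 + 150*x^2 - 500*x + 625 = (x - 5)^4

Eigenvalues and multiplicities (the geometric multiplicity of λ is n − rank(A − λI), which equals the number of Jordan blocks for λ):
  λ = 5: algebraic multiplicity = 4, geometric multiplicity = 2

Determining the block sizes for each eigenvalue:
  λ = 5: with am = 4 and gm = 2, the partition is not yet determined (e.g. several partitions of 4 into 2 parts exist). Let N = A − (5)·I. Computing rank(N^1) = 2, rank(N^2) = 1, rank(N^3) = 0; the number of blocks of size ≥ j is rank(N^{j−1}) − rank(N^j), giving [2, 1, 1]. So we have 1 block(s) of size 3, 1 block(s) of size 1 → block sizes [3, 1]

Assembling the blocks gives a Jordan form
J =
  [5, 1, 0, 0]
  [0, 5, 1, 0]
  [0, 0, 5, 0]
  [0, 0, 0, 5]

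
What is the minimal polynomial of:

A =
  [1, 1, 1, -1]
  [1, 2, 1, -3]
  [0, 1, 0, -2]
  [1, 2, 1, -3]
x^3

The characteristic polynomial is χ_A(x) = x^4, so the eigenvalues are known. The minimal polynomial is
  m_A(x) = Π_λ (x − λ)^{k_λ}
where k_λ is the size of the *largest* Jordan block for λ (equivalently, the smallest k with (A − λI)^k v = 0 for every generalised eigenvector v of λ).

  λ = 0: largest Jordan block has size 3, contributing (x − 0)^3

So m_A(x) = x^3 = x^3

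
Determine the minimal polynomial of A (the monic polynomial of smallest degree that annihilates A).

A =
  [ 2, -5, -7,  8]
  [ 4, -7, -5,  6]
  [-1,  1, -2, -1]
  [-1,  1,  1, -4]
x^4 + 11*x^3 + 45*x^2 + 81*x + 54

The characteristic polynomial is χ_A(x) = (x + 2)*(x + 3)^3, so the eigenvalues are known. The minimal polynomial is
  m_A(x) = Π_λ (x − λ)^{k_λ}
where k_λ is the size of the *largest* Jordan block for λ (equivalently, the smallest k with (A − λI)^k v = 0 for every generalised eigenvector v of λ).

  λ = -3: largest Jordan block has size 3, contributing (x + 3)^3
  λ = -2: largest Jordan block has size 1, contributing (x + 2)

So m_A(x) = (x + 2)*(x + 3)^3 = x^4 + 11*x^3 + 45*x^2 + 81*x + 54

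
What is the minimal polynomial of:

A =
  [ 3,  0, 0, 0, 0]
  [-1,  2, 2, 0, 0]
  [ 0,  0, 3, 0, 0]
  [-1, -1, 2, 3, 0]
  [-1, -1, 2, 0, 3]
x^2 - 5*x + 6

The characteristic polynomial is χ_A(x) = (x - 3)^4*(x - 2), so the eigenvalues are known. The minimal polynomial is
  m_A(x) = Π_λ (x − λ)^{k_λ}
where k_λ is the size of the *largest* Jordan block for λ (equivalently, the smallest k with (A − λI)^k v = 0 for every generalised eigenvector v of λ).

  λ = 2: largest Jordan block has size 1, contributing (x − 2)
  λ = 3: largest Jordan block has size 1, contributing (x − 3)

So m_A(x) = (x - 3)*(x - 2) = x^2 - 5*x + 6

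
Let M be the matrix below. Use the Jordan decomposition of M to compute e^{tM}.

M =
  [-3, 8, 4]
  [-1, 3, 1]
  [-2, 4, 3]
e^{tM} =
  [-4*t*exp(t) + exp(t), 8*t*exp(t), 4*t*exp(t)]
  [-t*exp(t), 2*t*exp(t) + exp(t), t*exp(t)]
  [-2*t*exp(t), 4*t*exp(t), 2*t*exp(t) + exp(t)]

Strategy: write M = P · J · P⁻¹ where J is a Jordan canonical form, so e^{tM} = P · e^{tJ} · P⁻¹, and e^{tJ} can be computed block-by-block.

M has Jordan form
J =
  [1, 1, 0]
  [0, 1, 0]
  [0, 0, 1]
(up to reordering of blocks).

Per-block formulas:
  For a 1×1 block at λ = 1: exp(t · [1]) = [e^(1t)].
  For a 2×2 Jordan block J_2(1): exp(t · J_2(1)) = e^(1t)·(I + t·N), where N is the 2×2 nilpotent shift.

After assembling e^{tJ} and conjugating by P, we get:

e^{tM} =
  [-4*t*exp(t) + exp(t), 8*t*exp(t), 4*t*exp(t)]
  [-t*exp(t), 2*t*exp(t) + exp(t), t*exp(t)]
  [-2*t*exp(t), 4*t*exp(t), 2*t*exp(t) + exp(t)]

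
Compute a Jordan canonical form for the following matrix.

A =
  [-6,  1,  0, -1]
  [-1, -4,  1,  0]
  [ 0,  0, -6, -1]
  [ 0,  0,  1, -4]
J_2(-5) ⊕ J_2(-5)

The characteristic polynomial is
  det(x·I − A) = x^4 + 20*x^3 + 150*x^2 + 500*x + 625 = (x + 5)^4

Eigenvalues and multiplicities (the geometric multiplicity of λ is n − rank(A − λI), which equals the number of Jordan blocks for λ):
  λ = -5: algebraic multiplicity = 4, geometric multiplicity = 2

Determining the block sizes for each eigenvalue:
  λ = -5: with am = 4 and gm = 2, the partition is not yet determined (e.g. several partitions of 4 into 2 parts exist). Let N = A − (-5)·I. Computing rank(N^1) = 2, rank(N^2) = 0; the number of blocks of size ≥ j is rank(N^{j−1}) − rank(N^j), giving [2, 2]. So we have 2 block(s) of size 2 → block sizes [2, 2]

Assembling the blocks gives a Jordan form
J =
  [-5,  1,  0,  0]
  [ 0, -5,  0,  0]
  [ 0,  0, -5,  1]
  [ 0,  0,  0, -5]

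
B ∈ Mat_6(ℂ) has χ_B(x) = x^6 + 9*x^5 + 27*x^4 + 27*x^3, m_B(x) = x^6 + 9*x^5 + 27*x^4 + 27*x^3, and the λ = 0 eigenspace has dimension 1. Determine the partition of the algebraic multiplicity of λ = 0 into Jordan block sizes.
Block sizes for λ = 0: [3]

Step 1 — from the characteristic polynomial, algebraic multiplicity of λ = 0 is 3. From dim ker(B − (0)·I) = 1, there are exactly 1 Jordan blocks for λ = 0.
Step 2 — from the minimal polynomial, the factor (x − 0)^3 tells us the largest block for λ = 0 has size 3.
Step 3 — with total size 3, 1 blocks, and largest block 3, the block sizes (in nonincreasing order) are [3].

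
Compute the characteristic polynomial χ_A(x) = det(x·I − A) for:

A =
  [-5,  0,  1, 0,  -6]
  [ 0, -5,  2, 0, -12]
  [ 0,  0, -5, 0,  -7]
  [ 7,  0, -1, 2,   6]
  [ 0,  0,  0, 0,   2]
x^5 + 11*x^4 + 19*x^3 - 115*x^2 - 200*x + 500

Expanding det(x·I − A) (e.g. by cofactor expansion or by noting that A is similar to its Jordan form J, which has the same characteristic polynomial as A) gives
  χ_A(x) = x^5 + 11*x^4 + 19*x^3 - 115*x^2 - 200*x + 500
which factors as (x - 2)^2*(x + 5)^3. The eigenvalues (with algebraic multiplicities) are λ = -5 with multiplicity 3, λ = 2 with multiplicity 2.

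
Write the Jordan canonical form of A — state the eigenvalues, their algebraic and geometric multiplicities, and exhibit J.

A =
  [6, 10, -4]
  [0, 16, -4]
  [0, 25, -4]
J_2(6) ⊕ J_1(6)

The characteristic polynomial is
  det(x·I − A) = x^3 - 18*x^2 + 108*x - 216 = (x - 6)^3

Eigenvalues and multiplicities (the geometric multiplicity of λ is n − rank(A − λI), which equals the number of Jordan blocks for λ):
  λ = 6: algebraic multiplicity = 3, geometric multiplicity = 2

Determining the block sizes for each eigenvalue:
  λ = 6: 2 blocks summing to 3 forces exactly one block of size 2 and the rest size 1 → block sizes [2, 1]

Assembling the blocks gives a Jordan form
J =
  [6, 1, 0]
  [0, 6, 0]
  [0, 0, 6]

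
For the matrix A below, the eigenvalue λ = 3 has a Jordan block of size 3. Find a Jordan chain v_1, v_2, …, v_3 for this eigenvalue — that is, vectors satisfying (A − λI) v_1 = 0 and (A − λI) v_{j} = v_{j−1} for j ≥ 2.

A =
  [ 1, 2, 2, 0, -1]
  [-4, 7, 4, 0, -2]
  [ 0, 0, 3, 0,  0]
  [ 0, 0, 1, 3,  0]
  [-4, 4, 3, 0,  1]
A Jordan chain for λ = 3 of length 3:
v_1 = (1, 2, 0, 0, 2)ᵀ
v_2 = (2, 4, 0, 1, 3)ᵀ
v_3 = (0, 0, 1, 0, 0)ᵀ

Let N = A − (3)·I. We want v_3 with N^3 v_3 = 0 but N^2 v_3 ≠ 0; then v_{j-1} := N · v_j for j = 3, …, 2.

Pick v_3 = (0, 0, 1, 0, 0)ᵀ.
Then v_2 = N · v_3 = (2, 4, 0, 1, 3)ᵀ.
Then v_1 = N · v_2 = (1, 2, 0, 0, 2)ᵀ.

Sanity check: (A − (3)·I) v_1 = (0, 0, 0, 0, 0)ᵀ = 0. ✓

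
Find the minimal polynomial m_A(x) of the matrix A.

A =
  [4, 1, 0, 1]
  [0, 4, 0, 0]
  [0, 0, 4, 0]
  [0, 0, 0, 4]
x^2 - 8*x + 16

The characteristic polynomial is χ_A(x) = (x - 4)^4, so the eigenvalues are known. The minimal polynomial is
  m_A(x) = Π_λ (x − λ)^{k_λ}
where k_λ is the size of the *largest* Jordan block for λ (equivalently, the smallest k with (A − λI)^k v = 0 for every generalised eigenvector v of λ).

  λ = 4: largest Jordan block has size 2, contributing (x − 4)^2

So m_A(x) = (x - 4)^2 = x^2 - 8*x + 16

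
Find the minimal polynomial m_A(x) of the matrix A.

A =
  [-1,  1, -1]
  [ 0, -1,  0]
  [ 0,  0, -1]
x^2 + 2*x + 1

The characteristic polynomial is χ_A(x) = (x + 1)^3, so the eigenvalues are known. The minimal polynomial is
  m_A(x) = Π_λ (x − λ)^{k_λ}
where k_λ is the size of the *largest* Jordan block for λ (equivalently, the smallest k with (A − λI)^k v = 0 for every generalised eigenvector v of λ).

  λ = -1: largest Jordan block has size 2, contributing (x + 1)^2

So m_A(x) = (x + 1)^2 = x^2 + 2*x + 1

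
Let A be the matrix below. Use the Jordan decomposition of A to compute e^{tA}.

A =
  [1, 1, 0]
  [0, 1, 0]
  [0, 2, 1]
e^{tA} =
  [exp(t), t*exp(t), 0]
  [0, exp(t), 0]
  [0, 2*t*exp(t), exp(t)]

Strategy: write A = P · J · P⁻¹ where J is a Jordan canonical form, so e^{tA} = P · e^{tJ} · P⁻¹, and e^{tJ} can be computed block-by-block.

A has Jordan form
J =
  [1, 1, 0]
  [0, 1, 0]
  [0, 0, 1]
(up to reordering of blocks).

Per-block formulas:
  For a 2×2 Jordan block J_2(1): exp(t · J_2(1)) = e^(1t)·(I + t·N), where N is the 2×2 nilpotent shift.
  For a 1×1 block at λ = 1: exp(t · [1]) = [e^(1t)].

After assembling e^{tJ} and conjugating by P, we get:

e^{tA} =
  [exp(t), t*exp(t), 0]
  [0, exp(t), 0]
  [0, 2*t*exp(t), exp(t)]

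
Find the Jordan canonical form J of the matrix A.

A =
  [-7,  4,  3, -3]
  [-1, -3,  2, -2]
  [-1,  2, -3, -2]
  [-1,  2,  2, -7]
J_3(-5) ⊕ J_1(-5)

The characteristic polynomial is
  det(x·I − A) = x^4 + 20*x^3 + 150*x^2 + 500*x + 625 = (x + 5)^4

Eigenvalues and multiplicities (the geometric multiplicity of λ is n − rank(A − λI), which equals the number of Jordan blocks for λ):
  λ = -5: algebraic multiplicity = 4, geometric multiplicity = 2

Determining the block sizes for each eigenvalue:
  λ = -5: with am = 4 and gm = 2, the partition is not yet determined (e.g. several partitions of 4 into 2 parts exist). Let N = A − (-5)·I. Computing rank(N^1) = 2, rank(N^2) = 1, rank(N^3) = 0; the number of blocks of size ≥ j is rank(N^{j−1}) − rank(N^j), giving [2, 1, 1]. So we have 1 block(s) of size 3, 1 block(s) of size 1 → block sizes [3, 1]

Assembling the blocks gives a Jordan form
J =
  [-5,  1,  0,  0]
  [ 0, -5,  1,  0]
  [ 0,  0, -5,  0]
  [ 0,  0,  0, -5]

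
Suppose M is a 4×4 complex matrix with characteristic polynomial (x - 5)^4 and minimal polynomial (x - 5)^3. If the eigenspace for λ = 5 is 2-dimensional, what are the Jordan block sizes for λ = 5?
Block sizes for λ = 5: [3, 1]

Step 1 — from the characteristic polynomial, algebraic multiplicity of λ = 5 is 4. From dim ker(M − (5)·I) = 2, there are exactly 2 Jordan blocks for λ = 5.
Step 2 — from the minimal polynomial, the factor (x − 5)^3 tells us the largest block for λ = 5 has size 3.
Step 3 — with total size 4, 2 blocks, and largest block 3, the block sizes (in nonincreasing order) are [3, 1].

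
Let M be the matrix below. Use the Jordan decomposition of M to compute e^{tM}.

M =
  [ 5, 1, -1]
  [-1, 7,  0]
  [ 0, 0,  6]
e^{tM} =
  [-t*exp(6*t) + exp(6*t), t*exp(6*t), t^2*exp(6*t)/2 - t*exp(6*t)]
  [-t*exp(6*t), t*exp(6*t) + exp(6*t), t^2*exp(6*t)/2]
  [0, 0, exp(6*t)]

Strategy: write M = P · J · P⁻¹ where J is a Jordan canonical form, so e^{tM} = P · e^{tJ} · P⁻¹, and e^{tJ} can be computed block-by-block.

M has Jordan form
J =
  [6, 1, 0]
  [0, 6, 1]
  [0, 0, 6]
(up to reordering of blocks).

Per-block formulas:
  For a 3×3 Jordan block J_3(6): exp(t · J_3(6)) = e^(6t)·(I + t·N + (t^2/2)·N^2), where N is the 3×3 nilpotent shift.

After assembling e^{tJ} and conjugating by P, we get:

e^{tM} =
  [-t*exp(6*t) + exp(6*t), t*exp(6*t), t^2*exp(6*t)/2 - t*exp(6*t)]
  [-t*exp(6*t), t*exp(6*t) + exp(6*t), t^2*exp(6*t)/2]
  [0, 0, exp(6*t)]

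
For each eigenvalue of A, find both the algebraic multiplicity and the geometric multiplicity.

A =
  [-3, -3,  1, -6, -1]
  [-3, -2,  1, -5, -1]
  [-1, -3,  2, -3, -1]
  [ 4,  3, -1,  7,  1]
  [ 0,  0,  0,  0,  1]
λ = 1: alg = 5, geom = 3

Step 1 — factor the characteristic polynomial to read off the algebraic multiplicities:
  χ_A(x) = (x - 1)^5

Step 2 — compute geometric multiplicities via the rank-nullity identity g(λ) = n − rank(A − λI):
  rank(A − (1)·I) = 2, so dim ker(A − (1)·I) = n − 2 = 3

Summary:
  λ = 1: algebraic multiplicity = 5, geometric multiplicity = 3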